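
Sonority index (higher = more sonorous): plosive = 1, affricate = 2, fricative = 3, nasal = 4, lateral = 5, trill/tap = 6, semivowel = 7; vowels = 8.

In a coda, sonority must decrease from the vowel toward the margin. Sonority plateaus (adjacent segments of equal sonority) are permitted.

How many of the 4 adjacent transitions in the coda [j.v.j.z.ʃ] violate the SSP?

1

/j/ — semivowel, sonority 7.
/v/ — fricative, sonority 3.
/j/ — semivowel, sonority 7.
/z/ — fricative, sonority 3.
/ʃ/ — fricative, sonority 3.
/j/→/v/: 7→3 (falls) — ok.
/v/→/j/: 3→7 (does not fall) — violation.
/j/→/z/: 7→3 (falls) — ok.
/z/→/ʃ/: 3→3 (plateau, allowed) — ok.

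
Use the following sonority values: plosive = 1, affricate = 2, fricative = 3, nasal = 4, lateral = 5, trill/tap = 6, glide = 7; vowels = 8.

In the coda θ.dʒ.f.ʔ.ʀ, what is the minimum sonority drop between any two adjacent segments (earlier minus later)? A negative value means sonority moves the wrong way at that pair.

-5

/θ/: fricative = 3.
/dʒ/: affricate = 2.
/f/: fricative = 3.
/ʔ/: plosive = 1.
/ʀ/: trill/tap = 6.
/θ/→/dʒ/: change +1.
/dʒ/→/f/: change -1.
/f/→/ʔ/: change +2.
/ʔ/→/ʀ/: change -5.
Minimum = -5.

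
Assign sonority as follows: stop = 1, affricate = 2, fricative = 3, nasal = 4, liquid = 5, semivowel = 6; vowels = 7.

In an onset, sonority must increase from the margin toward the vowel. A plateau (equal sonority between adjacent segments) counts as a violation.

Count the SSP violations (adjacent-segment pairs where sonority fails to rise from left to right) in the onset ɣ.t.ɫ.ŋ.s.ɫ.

3

/ɣ/ is a fricative (sonority 3).
/t/ is a stop (sonority 1).
/ɫ/ is a liquid (sonority 5).
/ŋ/ is a nasal (sonority 4).
/s/ is a fricative (sonority 3).
/ɫ/ is a liquid (sonority 5).
/ɣ/→/t/: 3→1 (does not rise) — violation.
/t/→/ɫ/: 1→5 (rises) — ok.
/ɫ/→/ŋ/: 5→4 (does not rise) — violation.
/ŋ/→/s/: 4→3 (does not rise) — violation.
/s/→/ɫ/: 3→5 (rises) — ok.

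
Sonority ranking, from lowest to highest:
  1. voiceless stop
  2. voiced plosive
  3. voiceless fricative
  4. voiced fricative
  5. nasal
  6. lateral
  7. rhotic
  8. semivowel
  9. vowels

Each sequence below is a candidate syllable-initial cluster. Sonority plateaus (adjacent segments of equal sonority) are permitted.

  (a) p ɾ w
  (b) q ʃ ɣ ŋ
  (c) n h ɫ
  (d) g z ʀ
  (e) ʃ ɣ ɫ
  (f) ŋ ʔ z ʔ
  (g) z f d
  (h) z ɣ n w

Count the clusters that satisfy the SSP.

5

(a) p ɾ w: profile 1-7-8 — obeys.
(b) q ʃ ɣ ŋ: profile 1-3-4-5 — obeys.
(c) n h ɫ: profile 5-3-6 — violates.
(d) g z ʀ: profile 2-4-7 — obeys.
(e) ʃ ɣ ɫ: profile 3-4-6 — obeys.
(f) ŋ ʔ z ʔ: profile 5-1-4-1 — violates.
(g) z f d: profile 4-3-2 — violates.
(h) z ɣ n w: profile 4-4-5-8 — obeys.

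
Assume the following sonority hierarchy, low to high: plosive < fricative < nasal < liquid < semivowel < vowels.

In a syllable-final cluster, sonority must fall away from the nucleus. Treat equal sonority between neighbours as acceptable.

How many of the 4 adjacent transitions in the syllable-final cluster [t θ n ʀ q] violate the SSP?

/t/: plosive = 1.
/θ/: fricative = 2.
/n/: nasal = 3.
/ʀ/: liquid = 4.
/q/: plosive = 1.
/t/→/θ/: 1→2 (does not fall) — violation.
/θ/→/n/: 2→3 (does not fall) — violation.
/n/→/ʀ/: 3→4 (does not fall) — violation.
/ʀ/→/q/: 4→1 (falls) — ok.

3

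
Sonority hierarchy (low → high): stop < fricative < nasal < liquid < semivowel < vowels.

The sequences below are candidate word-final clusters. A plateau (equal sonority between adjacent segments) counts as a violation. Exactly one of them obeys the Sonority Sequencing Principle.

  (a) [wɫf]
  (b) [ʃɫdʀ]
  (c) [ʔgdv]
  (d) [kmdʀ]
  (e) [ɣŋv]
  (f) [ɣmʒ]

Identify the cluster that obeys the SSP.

a

(a) [wɫf]: profile 5-4-2 — obeys.
(b) [ʃɫdʀ]: profile 2-4-1-4 — violates.
(c) [ʔgdv]: profile 1-1-1-2 — violates.
(d) [kmdʀ]: profile 1-3-1-4 — violates.
(e) [ɣŋv]: profile 2-3-2 — violates.
(f) [ɣmʒ]: profile 2-3-2 — violates.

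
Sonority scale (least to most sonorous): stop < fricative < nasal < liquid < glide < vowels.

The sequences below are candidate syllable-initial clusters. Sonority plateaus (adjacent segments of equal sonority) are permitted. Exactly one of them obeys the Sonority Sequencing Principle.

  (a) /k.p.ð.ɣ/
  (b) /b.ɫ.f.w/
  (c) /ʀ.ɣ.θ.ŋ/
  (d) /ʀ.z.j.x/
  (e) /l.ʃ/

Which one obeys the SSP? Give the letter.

(a) sonority 1-1-2-2: well-formed.
(b) sonority 1-4-2-5: ill-formed.
(c) sonority 4-2-2-3: ill-formed.
(d) sonority 4-2-5-2: ill-formed.
(e) sonority 4-2: ill-formed.

a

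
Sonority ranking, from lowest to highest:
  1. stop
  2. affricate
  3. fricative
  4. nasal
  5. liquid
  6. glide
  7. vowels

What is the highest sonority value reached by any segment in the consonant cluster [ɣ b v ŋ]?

/ɣ/ is a fricative (sonority 3).
/b/ is a stop (sonority 1).
/v/ is a fricative (sonority 3).
/ŋ/ is a nasal (sonority 4).
The maximum is 4.

4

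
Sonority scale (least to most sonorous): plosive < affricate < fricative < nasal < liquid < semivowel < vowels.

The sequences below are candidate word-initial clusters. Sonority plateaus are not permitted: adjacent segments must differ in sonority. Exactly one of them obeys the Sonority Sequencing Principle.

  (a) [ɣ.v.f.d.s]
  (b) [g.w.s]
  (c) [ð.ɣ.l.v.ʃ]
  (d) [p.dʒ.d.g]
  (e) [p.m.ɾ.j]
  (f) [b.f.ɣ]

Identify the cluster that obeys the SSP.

(a) [ɣ.v.f.d.s]: profile 3-3-3-1-3 — violates.
(b) [g.w.s]: profile 1-6-3 — violates.
(c) [ð.ɣ.l.v.ʃ]: profile 3-3-5-3-3 — violates.
(d) [p.dʒ.d.g]: profile 1-2-1-1 — violates.
(e) [p.m.ɾ.j]: profile 1-4-5-6 — obeys.
(f) [b.f.ɣ]: profile 1-3-3 — violates.

e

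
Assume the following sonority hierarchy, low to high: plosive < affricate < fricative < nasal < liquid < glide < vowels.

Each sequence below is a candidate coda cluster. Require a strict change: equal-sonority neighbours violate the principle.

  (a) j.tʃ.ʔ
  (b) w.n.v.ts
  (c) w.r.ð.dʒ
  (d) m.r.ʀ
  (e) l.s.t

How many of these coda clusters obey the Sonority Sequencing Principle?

(a) 6-2-1 → obeys
(b) 6-4-3-2 → obeys
(c) 6-5-3-2 → obeys
(d) 4-5-5 → violates
(e) 5-3-1 → obeys

4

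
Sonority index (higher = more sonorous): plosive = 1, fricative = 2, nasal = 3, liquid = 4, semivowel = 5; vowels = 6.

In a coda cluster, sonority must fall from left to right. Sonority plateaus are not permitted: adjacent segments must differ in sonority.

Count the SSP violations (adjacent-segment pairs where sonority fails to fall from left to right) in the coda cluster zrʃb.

/z/ — fricative, sonority 2.
/r/ — liquid, sonority 4.
/ʃ/ — fricative, sonority 2.
/b/ — plosive, sonority 1.
/z/→/r/: 2→4 (does not fall) — violation.
/r/→/ʃ/: 4→2 (falls) — ok.
/ʃ/→/b/: 2→1 (falls) — ok.

1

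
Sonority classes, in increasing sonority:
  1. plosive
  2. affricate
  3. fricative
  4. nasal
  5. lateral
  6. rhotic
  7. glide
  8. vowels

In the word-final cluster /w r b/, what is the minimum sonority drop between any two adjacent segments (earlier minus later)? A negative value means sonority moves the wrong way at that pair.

/w/ — glide, sonority 7.
/r/ — rhotic, sonority 6.
/b/ — plosive, sonority 1.
/w/→/r/: change +1.
/r/→/b/: change +5.
Minimum = 1.

1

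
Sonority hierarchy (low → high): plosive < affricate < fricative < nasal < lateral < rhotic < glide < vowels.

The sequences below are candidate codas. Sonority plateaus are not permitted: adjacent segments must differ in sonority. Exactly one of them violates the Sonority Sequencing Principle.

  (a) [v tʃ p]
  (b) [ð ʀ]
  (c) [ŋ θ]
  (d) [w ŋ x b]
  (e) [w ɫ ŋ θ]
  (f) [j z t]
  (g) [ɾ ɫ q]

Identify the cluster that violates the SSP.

b

(a) sonority 3-2-1: well-formed.
(b) sonority 3-6: ill-formed.
(c) sonority 4-3: well-formed.
(d) sonority 7-4-3-1: well-formed.
(e) sonority 7-5-4-3: well-formed.
(f) sonority 7-3-1: well-formed.
(g) sonority 6-5-1: well-formed.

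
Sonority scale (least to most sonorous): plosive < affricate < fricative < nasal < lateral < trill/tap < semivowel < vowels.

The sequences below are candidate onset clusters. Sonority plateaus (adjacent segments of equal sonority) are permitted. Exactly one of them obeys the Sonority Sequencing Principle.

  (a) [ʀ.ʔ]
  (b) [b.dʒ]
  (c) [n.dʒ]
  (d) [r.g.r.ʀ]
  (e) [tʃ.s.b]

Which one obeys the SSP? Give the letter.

(a) sonority 6-1: ill-formed.
(b) sonority 1-2: well-formed.
(c) sonority 4-2: ill-formed.
(d) sonority 6-1-6-6: ill-formed.
(e) sonority 2-3-1: ill-formed.

b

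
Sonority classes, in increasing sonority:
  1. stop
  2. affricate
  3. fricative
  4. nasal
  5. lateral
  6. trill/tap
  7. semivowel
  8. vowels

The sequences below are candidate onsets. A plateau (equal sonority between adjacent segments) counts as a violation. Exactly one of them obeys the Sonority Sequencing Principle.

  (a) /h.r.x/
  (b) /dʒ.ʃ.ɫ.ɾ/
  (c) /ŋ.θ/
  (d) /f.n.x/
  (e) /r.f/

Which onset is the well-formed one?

b

(a) sonority 3-6-3: ill-formed.
(b) sonority 2-3-5-6: well-formed.
(c) sonority 4-3: ill-formed.
(d) sonority 3-4-3: ill-formed.
(e) sonority 6-3: ill-formed.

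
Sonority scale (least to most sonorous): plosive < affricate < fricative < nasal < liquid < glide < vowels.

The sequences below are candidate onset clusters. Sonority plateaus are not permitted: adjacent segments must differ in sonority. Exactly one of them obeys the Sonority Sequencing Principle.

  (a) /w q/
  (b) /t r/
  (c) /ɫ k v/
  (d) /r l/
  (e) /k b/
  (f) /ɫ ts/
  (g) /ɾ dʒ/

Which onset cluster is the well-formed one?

b

(a) sonority 6-1: ill-formed.
(b) sonority 1-5: well-formed.
(c) sonority 5-1-3: ill-formed.
(d) sonority 5-5: ill-formed.
(e) sonority 1-1: ill-formed.
(f) sonority 5-2: ill-formed.
(g) sonority 5-2: ill-formed.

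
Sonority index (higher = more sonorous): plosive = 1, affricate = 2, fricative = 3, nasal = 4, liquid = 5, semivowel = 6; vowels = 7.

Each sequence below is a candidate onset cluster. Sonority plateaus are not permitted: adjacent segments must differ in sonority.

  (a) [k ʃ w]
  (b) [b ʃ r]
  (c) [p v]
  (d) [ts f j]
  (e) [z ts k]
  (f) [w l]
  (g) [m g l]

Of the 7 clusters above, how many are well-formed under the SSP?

(a) 1-3-6 → obeys
(b) 1-3-5 → obeys
(c) 1-3 → obeys
(d) 2-3-6 → obeys
(e) 3-2-1 → violates
(f) 6-5 → violates
(g) 4-1-5 → violates

4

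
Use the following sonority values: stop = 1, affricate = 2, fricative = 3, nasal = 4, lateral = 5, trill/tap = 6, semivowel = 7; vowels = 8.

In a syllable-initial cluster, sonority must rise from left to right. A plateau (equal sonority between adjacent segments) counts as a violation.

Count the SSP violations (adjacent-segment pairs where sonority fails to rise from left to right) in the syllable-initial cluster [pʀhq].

/p/: stop = 1.
/ʀ/: trill/tap = 6.
/h/: fricative = 3.
/q/: stop = 1.
/p/→/ʀ/: 1→6 (rises) — ok.
/ʀ/→/h/: 6→3 (does not rise) — violation.
/h/→/q/: 3→1 (does not rise) — violation.

2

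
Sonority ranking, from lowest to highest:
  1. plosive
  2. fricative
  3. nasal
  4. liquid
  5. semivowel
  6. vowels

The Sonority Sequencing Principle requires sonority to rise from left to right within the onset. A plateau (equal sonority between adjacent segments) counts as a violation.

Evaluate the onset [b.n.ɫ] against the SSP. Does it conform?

/b/ is a plosive (sonority 1).
/n/ is a nasal (sonority 3).
/ɫ/ is a liquid (sonority 4).
The profile 1-3-4 strictly rises, so the onset satisfies the SSP.

yes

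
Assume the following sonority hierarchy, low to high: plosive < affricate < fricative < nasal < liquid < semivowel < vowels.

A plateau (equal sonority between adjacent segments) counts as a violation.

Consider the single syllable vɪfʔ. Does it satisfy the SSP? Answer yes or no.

yes

Onset: /v/ is a fricative (sonority 3); then the nucleus /ɪ/ (sonority 7).
Onset profile 3-7 — rises to the nucleus.
Coda: /f/ is a fricative (sonority 3), /ʔ/ is a plosive (sonority 1).
Coda profile 7-3-1 — falls from the nucleus.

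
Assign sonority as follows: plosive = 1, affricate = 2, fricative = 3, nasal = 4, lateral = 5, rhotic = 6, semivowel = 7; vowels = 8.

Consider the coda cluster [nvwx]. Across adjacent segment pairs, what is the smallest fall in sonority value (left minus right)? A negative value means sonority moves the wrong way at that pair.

-4

/n/ — nasal, sonority 4.
/v/ — fricative, sonority 3.
/w/ — semivowel, sonority 7.
/x/ — fricative, sonority 3.
/n/→/v/: change +1.
/v/→/w/: change -4.
/w/→/x/: change +4.
Minimum = -4.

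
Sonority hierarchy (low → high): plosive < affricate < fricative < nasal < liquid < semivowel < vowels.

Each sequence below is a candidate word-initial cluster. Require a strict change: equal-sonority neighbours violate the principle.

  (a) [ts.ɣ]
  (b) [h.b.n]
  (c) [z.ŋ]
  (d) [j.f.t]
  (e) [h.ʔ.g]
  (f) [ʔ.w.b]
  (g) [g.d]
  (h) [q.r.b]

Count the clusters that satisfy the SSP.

2

(a) [ts.ɣ]: profile 2-3 — obeys.
(b) [h.b.n]: profile 3-1-4 — violates.
(c) [z.ŋ]: profile 3-4 — obeys.
(d) [j.f.t]: profile 6-3-1 — violates.
(e) [h.ʔ.g]: profile 3-1-1 — violates.
(f) [ʔ.w.b]: profile 1-6-1 — violates.
(g) [g.d]: profile 1-1 — violates.
(h) [q.r.b]: profile 1-5-1 — violates.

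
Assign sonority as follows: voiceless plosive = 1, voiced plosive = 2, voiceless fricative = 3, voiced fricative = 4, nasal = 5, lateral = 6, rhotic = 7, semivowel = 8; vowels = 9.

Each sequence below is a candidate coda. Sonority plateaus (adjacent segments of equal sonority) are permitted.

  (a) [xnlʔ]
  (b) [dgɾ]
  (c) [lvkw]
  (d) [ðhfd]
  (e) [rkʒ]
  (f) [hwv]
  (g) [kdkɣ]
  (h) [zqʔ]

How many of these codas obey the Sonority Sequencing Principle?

2

(a) sonority 3-5-6-1: ill-formed.
(b) sonority 2-2-7: ill-formed.
(c) sonority 6-4-1-8: ill-formed.
(d) sonority 4-3-3-2: well-formed.
(e) sonority 7-1-4: ill-formed.
(f) sonority 3-8-4: ill-formed.
(g) sonority 1-2-1-4: ill-formed.
(h) sonority 4-1-1: well-formed.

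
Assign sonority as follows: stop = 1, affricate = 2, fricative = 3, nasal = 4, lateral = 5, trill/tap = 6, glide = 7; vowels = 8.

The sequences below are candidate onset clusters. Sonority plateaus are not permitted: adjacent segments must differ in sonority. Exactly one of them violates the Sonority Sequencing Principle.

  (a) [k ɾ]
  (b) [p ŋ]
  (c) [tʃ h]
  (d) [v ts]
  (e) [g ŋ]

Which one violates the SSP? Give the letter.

(a) 1-6 → obeys
(b) 1-4 → obeys
(c) 2-3 → obeys
(d) 3-2 → violates
(e) 1-4 → obeys

d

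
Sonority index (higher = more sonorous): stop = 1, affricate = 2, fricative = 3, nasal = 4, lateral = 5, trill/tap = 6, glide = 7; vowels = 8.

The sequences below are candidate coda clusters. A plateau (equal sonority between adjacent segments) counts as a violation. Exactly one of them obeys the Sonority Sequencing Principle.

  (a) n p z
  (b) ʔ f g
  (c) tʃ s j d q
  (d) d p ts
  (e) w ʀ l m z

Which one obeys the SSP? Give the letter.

(a) sonority 4-1-3: ill-formed.
(b) sonority 1-3-1: ill-formed.
(c) sonority 2-3-7-1-1: ill-formed.
(d) sonority 1-1-2: ill-formed.
(e) sonority 7-6-5-4-3: well-formed.

e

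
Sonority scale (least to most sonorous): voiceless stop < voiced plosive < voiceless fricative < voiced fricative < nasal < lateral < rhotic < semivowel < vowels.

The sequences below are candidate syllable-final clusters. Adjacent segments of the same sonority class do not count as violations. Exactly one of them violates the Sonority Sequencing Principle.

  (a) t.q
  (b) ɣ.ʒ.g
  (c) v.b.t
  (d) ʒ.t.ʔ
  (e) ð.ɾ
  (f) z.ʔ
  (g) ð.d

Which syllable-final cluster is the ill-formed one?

e

(a) 1-1 → obeys
(b) 4-4-2 → obeys
(c) 4-2-1 → obeys
(d) 4-1-1 → obeys
(e) 4-7 → violates
(f) 4-1 → obeys
(g) 4-2 → obeys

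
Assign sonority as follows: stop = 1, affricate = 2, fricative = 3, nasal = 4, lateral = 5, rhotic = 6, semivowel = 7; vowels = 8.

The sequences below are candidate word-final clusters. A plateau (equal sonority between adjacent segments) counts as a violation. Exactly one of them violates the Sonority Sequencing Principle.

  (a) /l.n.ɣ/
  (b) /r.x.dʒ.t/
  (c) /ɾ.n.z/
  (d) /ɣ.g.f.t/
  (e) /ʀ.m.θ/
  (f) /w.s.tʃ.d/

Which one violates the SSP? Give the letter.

d

(a) 5-4-3 → obeys
(b) 6-3-2-1 → obeys
(c) 6-4-3 → obeys
(d) 3-1-3-1 → violates
(e) 6-4-3 → obeys
(f) 7-3-2-1 → obeys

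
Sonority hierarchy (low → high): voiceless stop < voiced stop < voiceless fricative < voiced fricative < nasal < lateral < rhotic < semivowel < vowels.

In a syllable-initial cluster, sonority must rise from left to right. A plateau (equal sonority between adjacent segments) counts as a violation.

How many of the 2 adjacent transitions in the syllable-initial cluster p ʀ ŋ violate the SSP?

1

/p/ — voiceless stop, sonority 1.
/ʀ/ — rhotic, sonority 7.
/ŋ/ — nasal, sonority 5.
/p/→/ʀ/: 1→7 (rises) — ok.
/ʀ/→/ŋ/: 7→5 (does not rise) — violation.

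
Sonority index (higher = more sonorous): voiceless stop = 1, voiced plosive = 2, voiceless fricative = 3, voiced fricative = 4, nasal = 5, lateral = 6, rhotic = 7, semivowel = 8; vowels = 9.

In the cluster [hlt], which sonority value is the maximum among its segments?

6

/h/ — voiceless fricative, sonority 3.
/l/ — lateral, sonority 6.
/t/ — voiceless stop, sonority 1.
The maximum is 6.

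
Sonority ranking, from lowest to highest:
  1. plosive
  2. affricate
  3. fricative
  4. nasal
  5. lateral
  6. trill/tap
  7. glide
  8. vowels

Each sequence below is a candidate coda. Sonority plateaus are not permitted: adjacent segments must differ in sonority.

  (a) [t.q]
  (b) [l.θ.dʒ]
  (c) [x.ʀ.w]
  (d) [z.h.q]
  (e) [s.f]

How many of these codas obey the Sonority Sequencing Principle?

(a) sonority 1-1: ill-formed.
(b) sonority 5-3-2: well-formed.
(c) sonority 3-6-7: ill-formed.
(d) sonority 3-3-1: ill-formed.
(e) sonority 3-3: ill-formed.

1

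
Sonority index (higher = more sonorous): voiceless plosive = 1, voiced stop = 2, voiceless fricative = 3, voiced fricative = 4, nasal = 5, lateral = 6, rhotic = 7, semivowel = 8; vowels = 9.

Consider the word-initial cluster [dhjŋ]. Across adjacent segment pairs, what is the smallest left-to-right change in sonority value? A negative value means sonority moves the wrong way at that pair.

-3

/d/ — voiced stop, sonority 2.
/h/ — voiceless fricative, sonority 3.
/j/ — semivowel, sonority 8.
/ŋ/ — nasal, sonority 5.
/d/→/h/: change +1.
/h/→/j/: change +5.
/j/→/ŋ/: change -3.
Minimum = -3.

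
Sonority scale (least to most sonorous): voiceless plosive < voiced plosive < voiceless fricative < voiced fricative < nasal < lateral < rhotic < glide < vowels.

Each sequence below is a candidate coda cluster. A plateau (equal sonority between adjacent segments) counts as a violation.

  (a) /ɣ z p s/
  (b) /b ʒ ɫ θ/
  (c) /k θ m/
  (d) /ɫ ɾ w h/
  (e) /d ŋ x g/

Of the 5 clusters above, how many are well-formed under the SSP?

(a) 4-4-1-3 → violates
(b) 2-4-6-3 → violates
(c) 1-3-5 → violates
(d) 6-7-8-3 → violates
(e) 2-5-3-2 → violates

0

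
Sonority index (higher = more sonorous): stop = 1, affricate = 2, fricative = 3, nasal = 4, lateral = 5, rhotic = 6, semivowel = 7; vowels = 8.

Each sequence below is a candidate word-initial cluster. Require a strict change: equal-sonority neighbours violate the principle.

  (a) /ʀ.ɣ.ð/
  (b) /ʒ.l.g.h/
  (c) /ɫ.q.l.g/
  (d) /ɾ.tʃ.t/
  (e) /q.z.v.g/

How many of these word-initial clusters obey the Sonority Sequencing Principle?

(a) /ʀ.ɣ.ð/: profile 6-3-3 — violates.
(b) /ʒ.l.g.h/: profile 3-5-1-3 — violates.
(c) /ɫ.q.l.g/: profile 5-1-5-1 — violates.
(d) /ɾ.tʃ.t/: profile 6-2-1 — violates.
(e) /q.z.v.g/: profile 1-3-3-1 — violates.

0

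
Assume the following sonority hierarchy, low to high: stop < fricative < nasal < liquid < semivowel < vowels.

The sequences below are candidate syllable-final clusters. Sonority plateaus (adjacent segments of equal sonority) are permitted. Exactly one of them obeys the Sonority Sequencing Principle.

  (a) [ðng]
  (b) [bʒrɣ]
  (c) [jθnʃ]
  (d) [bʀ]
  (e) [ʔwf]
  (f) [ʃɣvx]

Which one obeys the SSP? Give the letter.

(a) 2-3-1 → violates
(b) 1-2-4-2 → violates
(c) 5-2-3-2 → violates
(d) 1-4 → violates
(e) 1-5-2 → violates
(f) 2-2-2-2 → obeys

f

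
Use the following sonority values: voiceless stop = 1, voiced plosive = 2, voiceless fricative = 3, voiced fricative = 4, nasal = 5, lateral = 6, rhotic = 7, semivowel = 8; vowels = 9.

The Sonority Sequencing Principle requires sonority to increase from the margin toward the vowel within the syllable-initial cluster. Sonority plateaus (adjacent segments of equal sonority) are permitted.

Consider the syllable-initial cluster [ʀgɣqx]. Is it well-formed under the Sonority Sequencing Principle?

/ʀ/ is a rhotic (sonority 7).
/g/ is a voiced plosive (sonority 2).
/ɣ/ is a voiced fricative (sonority 4).
/q/ is a voiceless stop (sonority 1).
/x/ is a voiceless fricative (sonority 3).
The profile is 7-2-4-1-3. Between /ʀ/ (7) and /g/ (2) sonority does not rise, so the cluster violates the SSP.

no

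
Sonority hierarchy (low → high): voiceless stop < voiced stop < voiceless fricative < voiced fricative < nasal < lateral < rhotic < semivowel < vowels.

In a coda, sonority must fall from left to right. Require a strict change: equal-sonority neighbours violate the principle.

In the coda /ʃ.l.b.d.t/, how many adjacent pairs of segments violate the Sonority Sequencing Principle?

/ʃ/ — voiceless fricative, sonority 3.
/l/ — lateral, sonority 6.
/b/ — voiced stop, sonority 2.
/d/ — voiced stop, sonority 2.
/t/ — voiceless stop, sonority 1.
/ʃ/→/l/: 3→6 (does not fall) — violation.
/l/→/b/: 6→2 (falls) — ok.
/b/→/d/: 2→2 (plateau) — violation.
/d/→/t/: 2→1 (falls) — ok.

2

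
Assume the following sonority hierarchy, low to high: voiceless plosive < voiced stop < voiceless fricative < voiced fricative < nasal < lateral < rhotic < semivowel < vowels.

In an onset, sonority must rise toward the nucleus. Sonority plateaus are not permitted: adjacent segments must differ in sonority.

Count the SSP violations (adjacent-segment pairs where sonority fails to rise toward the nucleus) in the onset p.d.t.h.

1

/p/ is a voiceless plosive (sonority 1).
/d/ is a voiced stop (sonority 2).
/t/ is a voiceless plosive (sonority 1).
/h/ is a voiceless fricative (sonority 3).
/p/→/d/: 1→2 (rises) — ok.
/d/→/t/: 2→1 (does not rise) — violation.
/t/→/h/: 1→3 (rises) — ok.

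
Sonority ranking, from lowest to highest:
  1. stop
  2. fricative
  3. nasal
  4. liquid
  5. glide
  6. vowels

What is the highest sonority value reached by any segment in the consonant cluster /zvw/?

/z/ is a fricative (sonority 2).
/v/ is a fricative (sonority 2).
/w/ is a glide (sonority 5).
The maximum is 5.

5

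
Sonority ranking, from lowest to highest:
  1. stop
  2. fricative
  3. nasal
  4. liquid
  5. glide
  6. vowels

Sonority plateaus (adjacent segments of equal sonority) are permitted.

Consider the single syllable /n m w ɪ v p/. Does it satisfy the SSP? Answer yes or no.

yes

Onset: /n/ is a nasal (sonority 3), /m/ is a nasal (sonority 3), /w/ is a glide (sonority 5); then the nucleus /ɪ/ (sonority 6).
Onset profile 3-3-5-6 — rises to the nucleus.
Coda: /v/ is a fricative (sonority 2), /p/ is a stop (sonority 1).
Coda profile 6-2-1 — falls from the nucleus.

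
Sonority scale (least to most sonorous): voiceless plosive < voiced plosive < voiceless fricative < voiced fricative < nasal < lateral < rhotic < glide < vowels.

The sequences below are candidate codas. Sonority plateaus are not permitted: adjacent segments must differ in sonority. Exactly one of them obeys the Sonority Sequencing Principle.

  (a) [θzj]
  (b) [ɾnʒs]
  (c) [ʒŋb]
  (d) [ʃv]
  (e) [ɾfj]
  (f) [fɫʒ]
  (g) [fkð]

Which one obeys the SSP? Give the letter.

b

(a) sonority 3-4-8: ill-formed.
(b) sonority 7-5-4-3: well-formed.
(c) sonority 4-5-2: ill-formed.
(d) sonority 3-4: ill-formed.
(e) sonority 7-3-8: ill-formed.
(f) sonority 3-6-4: ill-formed.
(g) sonority 3-1-4: ill-formed.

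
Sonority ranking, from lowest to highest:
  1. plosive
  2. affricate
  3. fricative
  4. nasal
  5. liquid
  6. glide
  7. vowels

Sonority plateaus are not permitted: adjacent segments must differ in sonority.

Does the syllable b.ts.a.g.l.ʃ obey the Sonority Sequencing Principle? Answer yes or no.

no

Onset: /b/ is a plosive (sonority 1), /ts/ is an affricate (sonority 2); then the nucleus /a/ (sonority 7).
Onset profile 1-2-7 — rises to the nucleus.
Coda: /g/ is a plosive (sonority 1), /l/ is a liquid (sonority 5), /ʃ/ is a fricative (sonority 3).
Coda profile 7-1-5-3 — does not strictly fall throughout.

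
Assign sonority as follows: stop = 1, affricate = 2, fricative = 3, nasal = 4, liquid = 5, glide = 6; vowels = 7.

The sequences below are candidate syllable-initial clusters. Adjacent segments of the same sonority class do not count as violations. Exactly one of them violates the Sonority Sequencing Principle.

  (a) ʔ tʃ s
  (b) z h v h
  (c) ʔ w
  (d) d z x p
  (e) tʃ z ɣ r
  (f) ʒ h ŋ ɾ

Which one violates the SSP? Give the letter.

d

(a) ʔ tʃ s: profile 1-2-3 — obeys.
(b) z h v h: profile 3-3-3-3 — obeys.
(c) ʔ w: profile 1-6 — obeys.
(d) d z x p: profile 1-3-3-1 — violates.
(e) tʃ z ɣ r: profile 2-3-3-5 — obeys.
(f) ʒ h ŋ ɾ: profile 3-3-4-5 — obeys.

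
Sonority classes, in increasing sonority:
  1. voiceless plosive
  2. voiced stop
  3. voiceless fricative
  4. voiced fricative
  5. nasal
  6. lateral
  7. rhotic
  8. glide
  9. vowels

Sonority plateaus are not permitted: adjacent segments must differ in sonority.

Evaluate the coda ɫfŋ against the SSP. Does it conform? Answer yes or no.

no

/ɫ/ is a lateral (sonority 6).
/f/ is a voiceless fricative (sonority 3).
/ŋ/ is a nasal (sonority 5).
The profile is 6-3-5. Between /f/ (3) and /ŋ/ (5) sonority does not fall, so the cluster violates the SSP.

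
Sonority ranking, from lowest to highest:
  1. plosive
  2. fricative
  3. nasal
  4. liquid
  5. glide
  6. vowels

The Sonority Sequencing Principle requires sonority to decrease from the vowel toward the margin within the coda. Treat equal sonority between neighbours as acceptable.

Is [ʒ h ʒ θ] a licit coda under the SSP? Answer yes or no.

yes

/ʒ/ — fricative, sonority 2.
/h/ — fricative, sonority 2.
/ʒ/ — fricative, sonority 2.
/θ/ — fricative, sonority 2.
The profile 2-2-2-2 is non-increasing (plateaus allowed), so the coda satisfies the SSP.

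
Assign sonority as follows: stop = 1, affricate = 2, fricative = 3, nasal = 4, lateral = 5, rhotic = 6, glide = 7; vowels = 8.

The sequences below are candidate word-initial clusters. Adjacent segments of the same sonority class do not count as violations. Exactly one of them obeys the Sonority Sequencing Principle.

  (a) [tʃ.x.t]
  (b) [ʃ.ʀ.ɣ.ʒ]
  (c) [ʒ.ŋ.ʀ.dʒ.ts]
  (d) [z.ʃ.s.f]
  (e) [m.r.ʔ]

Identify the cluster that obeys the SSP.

d

(a) 2-3-1 → violates
(b) 3-6-3-3 → violates
(c) 3-4-6-2-2 → violates
(d) 3-3-3-3 → obeys
(e) 4-6-1 → violates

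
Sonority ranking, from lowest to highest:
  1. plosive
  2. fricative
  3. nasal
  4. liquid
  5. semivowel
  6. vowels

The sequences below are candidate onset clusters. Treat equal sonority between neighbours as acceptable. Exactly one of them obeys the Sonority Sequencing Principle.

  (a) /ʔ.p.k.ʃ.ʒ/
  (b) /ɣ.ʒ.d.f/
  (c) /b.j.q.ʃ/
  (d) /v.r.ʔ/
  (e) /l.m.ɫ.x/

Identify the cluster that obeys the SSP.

(a) sonority 1-1-1-2-2: well-formed.
(b) sonority 2-2-1-2: ill-formed.
(c) sonority 1-5-1-2: ill-formed.
(d) sonority 2-4-1: ill-formed.
(e) sonority 4-3-4-2: ill-formed.

a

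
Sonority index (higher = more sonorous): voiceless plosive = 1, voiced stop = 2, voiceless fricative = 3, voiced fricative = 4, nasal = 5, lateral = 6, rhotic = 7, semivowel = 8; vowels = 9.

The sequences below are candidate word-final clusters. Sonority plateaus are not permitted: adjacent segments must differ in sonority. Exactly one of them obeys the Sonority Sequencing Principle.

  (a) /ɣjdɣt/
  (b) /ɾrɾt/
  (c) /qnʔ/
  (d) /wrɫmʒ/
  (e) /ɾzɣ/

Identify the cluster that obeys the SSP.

(a) /ɣjdɣt/: profile 4-8-2-4-1 — violates.
(b) /ɾrɾt/: profile 7-7-7-1 — violates.
(c) /qnʔ/: profile 1-5-1 — violates.
(d) /wrɫmʒ/: profile 8-7-6-5-4 — obeys.
(e) /ɾzɣ/: profile 7-4-4 — violates.

d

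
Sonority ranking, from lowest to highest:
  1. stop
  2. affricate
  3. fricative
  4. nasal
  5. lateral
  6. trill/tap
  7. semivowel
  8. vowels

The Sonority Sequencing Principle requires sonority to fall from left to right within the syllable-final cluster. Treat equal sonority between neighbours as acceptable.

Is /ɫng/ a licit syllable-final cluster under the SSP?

/ɫ/ — lateral, sonority 5.
/n/ — nasal, sonority 4.
/g/ — stop, sonority 1.
The profile 5-4-1 strictly falls, so the syllable-final cluster satisfies the SSP.

yes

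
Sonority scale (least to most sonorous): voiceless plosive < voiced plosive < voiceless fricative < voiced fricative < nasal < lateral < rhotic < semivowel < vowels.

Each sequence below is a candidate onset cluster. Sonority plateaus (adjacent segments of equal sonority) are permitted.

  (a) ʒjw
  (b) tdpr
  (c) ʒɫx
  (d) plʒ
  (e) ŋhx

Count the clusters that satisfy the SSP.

(a) ʒjw: profile 4-8-8 — obeys.
(b) tdpr: profile 1-2-1-7 — violates.
(c) ʒɫx: profile 4-6-3 — violates.
(d) plʒ: profile 1-6-4 — violates.
(e) ŋhx: profile 5-3-3 — violates.

1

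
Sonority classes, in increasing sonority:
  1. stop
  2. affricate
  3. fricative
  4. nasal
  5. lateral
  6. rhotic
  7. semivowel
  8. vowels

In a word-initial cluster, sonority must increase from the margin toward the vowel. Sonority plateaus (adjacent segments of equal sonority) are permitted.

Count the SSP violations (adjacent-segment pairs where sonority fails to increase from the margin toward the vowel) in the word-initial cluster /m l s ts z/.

2

/m/ — nasal, sonority 4.
/l/ — lateral, sonority 5.
/s/ — fricative, sonority 3.
/ts/ — affricate, sonority 2.
/z/ — fricative, sonority 3.
/m/→/l/: 4→5 (rises) — ok.
/l/→/s/: 5→3 (does not rise) — violation.
/s/→/ts/: 3→2 (does not rise) — violation.
/ts/→/z/: 2→3 (rises) — ok.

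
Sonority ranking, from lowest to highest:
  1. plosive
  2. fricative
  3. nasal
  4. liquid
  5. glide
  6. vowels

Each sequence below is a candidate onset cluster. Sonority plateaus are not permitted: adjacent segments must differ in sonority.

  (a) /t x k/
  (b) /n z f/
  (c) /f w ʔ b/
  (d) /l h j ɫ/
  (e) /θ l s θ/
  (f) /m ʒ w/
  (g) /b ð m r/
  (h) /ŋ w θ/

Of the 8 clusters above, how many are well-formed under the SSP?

1

(a) 1-2-1 → violates
(b) 3-2-2 → violates
(c) 2-5-1-1 → violates
(d) 4-2-5-4 → violates
(e) 2-4-2-2 → violates
(f) 3-2-5 → violates
(g) 1-2-3-4 → obeys
(h) 3-5-2 → violates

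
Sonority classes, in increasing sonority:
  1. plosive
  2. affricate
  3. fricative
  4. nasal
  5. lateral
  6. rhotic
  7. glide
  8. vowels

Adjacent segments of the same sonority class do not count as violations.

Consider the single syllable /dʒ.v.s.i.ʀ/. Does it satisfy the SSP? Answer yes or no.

yes

Onset: /dʒ/ is an affricate (sonority 2), /v/ is a fricative (sonority 3), /s/ is a fricative (sonority 3); then the nucleus /i/ (sonority 8).
Onset profile 2-3-3-8 — rises to the nucleus.
Coda: /ʀ/ is a rhotic (sonority 6).
Coda profile 8-6 — falls from the nucleus.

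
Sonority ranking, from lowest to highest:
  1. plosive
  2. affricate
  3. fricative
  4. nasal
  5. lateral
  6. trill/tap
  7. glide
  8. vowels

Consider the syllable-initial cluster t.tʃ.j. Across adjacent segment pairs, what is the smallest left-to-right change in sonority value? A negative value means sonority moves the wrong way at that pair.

1

/t/ — plosive, sonority 1.
/tʃ/ — affricate, sonority 2.
/j/ — glide, sonority 7.
/t/→/tʃ/: change +1.
/tʃ/→/j/: change +5.
Minimum = 1.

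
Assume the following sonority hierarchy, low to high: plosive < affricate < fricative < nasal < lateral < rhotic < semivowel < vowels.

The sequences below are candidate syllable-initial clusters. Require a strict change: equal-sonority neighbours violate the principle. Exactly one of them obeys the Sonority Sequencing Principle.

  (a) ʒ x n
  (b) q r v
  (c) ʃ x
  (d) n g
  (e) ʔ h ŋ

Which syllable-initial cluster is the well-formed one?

(a) sonority 3-3-4: ill-formed.
(b) sonority 1-6-3: ill-formed.
(c) sonority 3-3: ill-formed.
(d) sonority 4-1: ill-formed.
(e) sonority 1-3-4: well-formed.

e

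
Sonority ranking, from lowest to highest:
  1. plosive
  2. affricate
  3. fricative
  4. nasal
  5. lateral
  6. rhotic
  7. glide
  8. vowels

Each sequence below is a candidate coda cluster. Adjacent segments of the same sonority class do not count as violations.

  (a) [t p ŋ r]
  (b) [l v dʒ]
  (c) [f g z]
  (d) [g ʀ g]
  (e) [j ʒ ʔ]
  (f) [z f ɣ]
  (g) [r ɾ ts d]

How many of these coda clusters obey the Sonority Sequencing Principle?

(a) [t p ŋ r]: profile 1-1-4-6 — violates.
(b) [l v dʒ]: profile 5-3-2 — obeys.
(c) [f g z]: profile 3-1-3 — violates.
(d) [g ʀ g]: profile 1-6-1 — violates.
(e) [j ʒ ʔ]: profile 7-3-1 — obeys.
(f) [z f ɣ]: profile 3-3-3 — obeys.
(g) [r ɾ ts d]: profile 6-6-2-1 — obeys.

4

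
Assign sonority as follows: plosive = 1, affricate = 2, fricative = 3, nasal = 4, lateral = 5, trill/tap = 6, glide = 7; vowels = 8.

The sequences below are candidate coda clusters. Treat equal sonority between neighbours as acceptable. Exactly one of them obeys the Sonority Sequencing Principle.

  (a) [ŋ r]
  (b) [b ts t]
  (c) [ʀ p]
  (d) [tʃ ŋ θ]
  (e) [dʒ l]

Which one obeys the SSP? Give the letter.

c

(a) 4-6 → violates
(b) 1-2-1 → violates
(c) 6-1 → obeys
(d) 2-4-3 → violates
(e) 2-5 → violates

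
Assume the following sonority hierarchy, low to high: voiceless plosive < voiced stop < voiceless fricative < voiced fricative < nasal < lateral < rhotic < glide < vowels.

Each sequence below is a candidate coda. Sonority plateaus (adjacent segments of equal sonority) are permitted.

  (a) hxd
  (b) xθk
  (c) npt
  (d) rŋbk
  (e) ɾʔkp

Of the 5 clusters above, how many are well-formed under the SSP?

(a) hxd: profile 3-3-2 — obeys.
(b) xθk: profile 3-3-1 — obeys.
(c) npt: profile 5-1-1 — obeys.
(d) rŋbk: profile 7-5-2-1 — obeys.
(e) ɾʔkp: profile 7-1-1-1 — obeys.

5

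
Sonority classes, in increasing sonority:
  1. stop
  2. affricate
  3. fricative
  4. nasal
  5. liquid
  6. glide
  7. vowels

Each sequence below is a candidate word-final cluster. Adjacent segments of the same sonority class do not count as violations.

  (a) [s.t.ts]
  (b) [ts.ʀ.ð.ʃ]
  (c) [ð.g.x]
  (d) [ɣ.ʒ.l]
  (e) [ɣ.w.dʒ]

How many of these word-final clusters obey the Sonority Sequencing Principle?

0

(a) sonority 3-1-2: ill-formed.
(b) sonority 2-5-3-3: ill-formed.
(c) sonority 3-1-3: ill-formed.
(d) sonority 3-3-5: ill-formed.
(e) sonority 3-6-2: ill-formed.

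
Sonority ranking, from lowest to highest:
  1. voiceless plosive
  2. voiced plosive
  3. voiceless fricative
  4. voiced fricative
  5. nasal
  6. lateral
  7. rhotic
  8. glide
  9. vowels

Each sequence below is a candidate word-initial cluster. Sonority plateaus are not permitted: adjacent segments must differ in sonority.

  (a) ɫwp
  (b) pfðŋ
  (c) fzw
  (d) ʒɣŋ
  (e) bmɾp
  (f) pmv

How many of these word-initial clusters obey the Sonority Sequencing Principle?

(a) sonority 6-8-1: ill-formed.
(b) sonority 1-3-4-5: well-formed.
(c) sonority 3-4-8: well-formed.
(d) sonority 4-4-5: ill-formed.
(e) sonority 2-5-7-1: ill-formed.
(f) sonority 1-5-4: ill-formed.

2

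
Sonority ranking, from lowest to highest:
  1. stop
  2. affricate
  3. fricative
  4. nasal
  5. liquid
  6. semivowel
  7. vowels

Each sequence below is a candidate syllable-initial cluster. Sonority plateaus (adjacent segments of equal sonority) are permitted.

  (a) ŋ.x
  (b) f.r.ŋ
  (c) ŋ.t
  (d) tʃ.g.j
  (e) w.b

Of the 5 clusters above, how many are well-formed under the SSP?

0

(a) ŋ.x: profile 4-3 — violates.
(b) f.r.ŋ: profile 3-5-4 — violates.
(c) ŋ.t: profile 4-1 — violates.
(d) tʃ.g.j: profile 2-1-6 — violates.
(e) w.b: profile 6-1 — violates.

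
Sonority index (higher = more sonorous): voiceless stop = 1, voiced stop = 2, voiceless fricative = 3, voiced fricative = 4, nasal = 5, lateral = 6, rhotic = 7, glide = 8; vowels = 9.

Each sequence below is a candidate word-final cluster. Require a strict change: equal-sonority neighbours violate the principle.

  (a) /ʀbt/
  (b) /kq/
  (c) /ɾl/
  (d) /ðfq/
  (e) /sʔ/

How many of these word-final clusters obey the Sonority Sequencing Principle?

(a) /ʀbt/: profile 7-2-1 — obeys.
(b) /kq/: profile 1-1 — violates.
(c) /ɾl/: profile 7-6 — obeys.
(d) /ðfq/: profile 4-3-1 — obeys.
(e) /sʔ/: profile 3-1 — obeys.

4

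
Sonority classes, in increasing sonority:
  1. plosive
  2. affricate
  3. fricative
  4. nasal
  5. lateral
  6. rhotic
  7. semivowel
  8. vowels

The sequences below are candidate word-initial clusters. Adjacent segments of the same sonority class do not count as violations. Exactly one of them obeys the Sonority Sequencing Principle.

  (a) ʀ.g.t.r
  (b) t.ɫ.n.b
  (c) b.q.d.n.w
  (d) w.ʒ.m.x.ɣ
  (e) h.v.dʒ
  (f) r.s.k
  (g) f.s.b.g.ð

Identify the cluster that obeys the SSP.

c

(a) 6-1-1-6 → violates
(b) 1-5-4-1 → violates
(c) 1-1-1-4-7 → obeys
(d) 7-3-4-3-3 → violates
(e) 3-3-2 → violates
(f) 6-3-1 → violates
(g) 3-3-1-1-3 → violates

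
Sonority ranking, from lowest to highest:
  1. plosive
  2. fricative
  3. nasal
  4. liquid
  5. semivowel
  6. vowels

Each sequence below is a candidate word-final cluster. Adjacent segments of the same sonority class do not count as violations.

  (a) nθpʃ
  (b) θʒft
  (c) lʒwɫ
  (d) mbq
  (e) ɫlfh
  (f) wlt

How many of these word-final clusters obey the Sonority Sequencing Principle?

4

(a) sonority 3-2-1-2: ill-formed.
(b) sonority 2-2-2-1: well-formed.
(c) sonority 4-2-5-4: ill-formed.
(d) sonority 3-1-1: well-formed.
(e) sonority 4-4-2-2: well-formed.
(f) sonority 5-4-1: well-formed.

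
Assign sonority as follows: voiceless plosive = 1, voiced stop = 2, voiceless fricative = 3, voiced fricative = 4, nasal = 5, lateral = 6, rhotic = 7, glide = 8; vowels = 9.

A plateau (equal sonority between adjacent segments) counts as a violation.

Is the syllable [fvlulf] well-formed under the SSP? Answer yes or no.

Onset: /f/ is a voiceless fricative (sonority 3), /v/ is a voiced fricative (sonority 4), /l/ is a lateral (sonority 6); then the nucleus /u/ (sonority 9).
Onset profile 3-4-6-9 — rises to the nucleus.
Coda: /l/ is a lateral (sonority 6), /f/ is a voiceless fricative (sonority 3).
Coda profile 9-6-3 — falls from the nucleus.

yes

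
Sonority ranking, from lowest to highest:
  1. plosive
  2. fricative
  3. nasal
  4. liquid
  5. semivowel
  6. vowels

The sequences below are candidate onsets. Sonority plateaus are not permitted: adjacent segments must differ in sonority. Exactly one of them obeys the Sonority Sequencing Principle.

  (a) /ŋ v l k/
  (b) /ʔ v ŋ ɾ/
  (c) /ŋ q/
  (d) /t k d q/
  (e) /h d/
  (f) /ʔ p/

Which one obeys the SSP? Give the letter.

b

(a) /ŋ v l k/: profile 3-2-4-1 — violates.
(b) /ʔ v ŋ ɾ/: profile 1-2-3-4 — obeys.
(c) /ŋ q/: profile 3-1 — violates.
(d) /t k d q/: profile 1-1-1-1 — violates.
(e) /h d/: profile 2-1 — violates.
(f) /ʔ p/: profile 1-1 — violates.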